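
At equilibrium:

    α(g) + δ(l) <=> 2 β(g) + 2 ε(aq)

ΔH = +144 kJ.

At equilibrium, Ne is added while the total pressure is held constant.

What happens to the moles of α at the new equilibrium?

Adding inert gas at constant total pressure expands the volume and lowers every reacting partial pressure. With Δn_gas = 2 − 1 = +1, Q moves away from K toward the side with fewer gas moles, so the system shifts toward the side with more gas moles — to the right.
The net shift is to the right. α is a reactant, so its amount decreases.

decreases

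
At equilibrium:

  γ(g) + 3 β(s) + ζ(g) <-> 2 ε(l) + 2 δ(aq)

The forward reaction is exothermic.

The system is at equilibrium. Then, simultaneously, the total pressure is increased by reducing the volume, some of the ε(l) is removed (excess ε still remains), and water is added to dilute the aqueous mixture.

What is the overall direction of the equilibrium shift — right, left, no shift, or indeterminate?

right

Gas moles: reactants 2, products 0 (Δn_gas = -2). Compression shifts the system toward the side with fewer moles of gas — to the right.
ε is a pure liquid; its activity is 1 regardless of amount, so Q is unaffected — no shift from this change.
Dilution lowers every aqueous concentration by the same factor. Δn_aq = 2 − 0 = +2, so the system shifts toward the side with more dissolved moles — to the right.
Only the nonzero effect(s) matter; the net shift is to the right.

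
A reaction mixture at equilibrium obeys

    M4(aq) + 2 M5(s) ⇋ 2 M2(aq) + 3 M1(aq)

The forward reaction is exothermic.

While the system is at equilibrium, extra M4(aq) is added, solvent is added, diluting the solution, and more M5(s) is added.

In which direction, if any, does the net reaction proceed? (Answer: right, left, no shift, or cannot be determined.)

Adding M4 (aq), a reactant, drives the reaction to the right.
Dilution lowers every aqueous concentration by the same factor. Δn_aq = 5 − 1 = +4, so the system shifts toward the side with more dissolved moles — to the right.
M5 is a pure solid; its activity is 1 regardless of amount, so Q is unaffected — no shift from this change.
Only the nonzero effect(s) matter; the net shift is to the right.

right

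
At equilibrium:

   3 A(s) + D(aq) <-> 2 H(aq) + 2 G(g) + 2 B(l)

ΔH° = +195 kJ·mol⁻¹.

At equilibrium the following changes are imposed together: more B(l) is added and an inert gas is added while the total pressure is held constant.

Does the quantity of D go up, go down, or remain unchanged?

decreases

B is a pure liquid; its activity is 1 regardless of amount, so Q is unaffected — no shift from this change.
Adding inert gas at constant total pressure expands the volume and lowers every reacting partial pressure. With Δn_gas = 2 − 0 = +2, Q moves away from K toward the side with fewer gas moles, so the system shifts toward the side with more gas moles — to the right.
The net shift is to the right. D is a reactant, so its amount decreases.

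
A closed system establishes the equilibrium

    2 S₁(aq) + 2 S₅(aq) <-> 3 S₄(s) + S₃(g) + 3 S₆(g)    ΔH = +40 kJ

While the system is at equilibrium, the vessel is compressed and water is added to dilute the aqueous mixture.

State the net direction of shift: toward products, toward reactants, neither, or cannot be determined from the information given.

Gas moles: reactants 0, products 4 (Δn_gas = +4). Compression shifts the system toward the side with fewer moles of gas — to the left.
Dilution lowers every aqueous concentration by the same factor. Δn_aq = 0 − 4 = -4, so the system shifts toward the side with more dissolved moles — to the left.
All effects act in the same direction — net shift to the left.

left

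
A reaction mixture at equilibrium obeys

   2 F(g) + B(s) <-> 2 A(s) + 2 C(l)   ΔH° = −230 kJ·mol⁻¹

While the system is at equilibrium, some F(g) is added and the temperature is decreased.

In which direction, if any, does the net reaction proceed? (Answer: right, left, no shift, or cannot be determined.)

right

Adding F (g), a reactant, drives the reaction to the right.
The forward reaction is exothermic. Lowering T favours the exothermic direction — shift to the right.
All effects act in the same direction — net shift to the right.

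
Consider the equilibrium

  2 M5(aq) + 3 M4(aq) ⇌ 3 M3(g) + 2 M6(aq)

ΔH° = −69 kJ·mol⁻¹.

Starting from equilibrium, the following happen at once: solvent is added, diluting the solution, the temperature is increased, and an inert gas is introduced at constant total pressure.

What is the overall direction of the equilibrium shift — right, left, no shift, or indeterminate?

Dilution lowers every aqueous concentration by the same factor. Δn_aq = 2 − 5 = -3, so the system shifts toward the side with more dissolved moles — to the left.
The forward reaction is exothermic. Raising T favours the endothermic direction — shift to the left.
Adding inert gas at constant total pressure expands the volume and lowers every reacting partial pressure. With Δn_gas = 3 − 0 = +3, Q moves away from K toward the side with fewer gas moles, so the system shifts toward the side with more gas moles — to the right.
The individual effects push in opposite directions; without quantitative information the net direction cannot be determined.

cannot be determined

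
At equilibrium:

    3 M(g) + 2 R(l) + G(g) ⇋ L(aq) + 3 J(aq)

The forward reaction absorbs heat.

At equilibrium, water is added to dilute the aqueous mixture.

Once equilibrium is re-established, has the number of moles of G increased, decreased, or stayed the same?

Dilution lowers every aqueous concentration by the same factor. Δn_aq = 4 − 0 = +4, so the system shifts toward the side with more dissolved moles — to the right.
The net shift is to the right. G is a reactant, so its amount decreases.

decreases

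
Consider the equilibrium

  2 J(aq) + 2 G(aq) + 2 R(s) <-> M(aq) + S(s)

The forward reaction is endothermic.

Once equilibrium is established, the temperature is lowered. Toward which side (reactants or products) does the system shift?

left

The forward reaction is endothermic. Lowering T favours the exothermic direction — shift to the left.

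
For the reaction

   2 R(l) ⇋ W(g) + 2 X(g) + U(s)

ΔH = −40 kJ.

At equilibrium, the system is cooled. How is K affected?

increases

K depends on temperature via the van 't Hoff relation. The forward reaction is exothermic, so lowering T increases K.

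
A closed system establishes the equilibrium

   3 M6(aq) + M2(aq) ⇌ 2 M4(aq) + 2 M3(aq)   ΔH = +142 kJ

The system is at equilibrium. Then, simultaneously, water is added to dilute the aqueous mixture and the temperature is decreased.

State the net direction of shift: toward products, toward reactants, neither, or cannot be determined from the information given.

left

Dilution scales every aqueous concentration by the same factor. Δn_aq = 4 − 4 = 0, so Q is unchanged — no shift.
The forward reaction is endothermic. Lowering T favours the exothermic direction — shift to the left.
Only the nonzero effect(s) matter; the net shift is to the left.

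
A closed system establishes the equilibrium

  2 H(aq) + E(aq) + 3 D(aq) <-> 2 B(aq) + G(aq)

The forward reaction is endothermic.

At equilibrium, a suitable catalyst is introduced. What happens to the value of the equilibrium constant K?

unchanged

The equilibrium constant depends only on temperature. This perturbation changes neither the position of equilibrium nor K.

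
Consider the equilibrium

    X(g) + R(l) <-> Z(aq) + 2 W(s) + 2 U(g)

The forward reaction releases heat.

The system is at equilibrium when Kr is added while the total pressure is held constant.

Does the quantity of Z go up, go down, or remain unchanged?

Adding inert gas at constant total pressure expands the volume and lowers every reacting partial pressure. With Δn_gas = 2 − 1 = +1, Q moves away from K toward the side with fewer gas moles, so the system shifts toward the side with more gas moles — to the right.
The net shift is to the right. Z is a product, so its amount increases.

increases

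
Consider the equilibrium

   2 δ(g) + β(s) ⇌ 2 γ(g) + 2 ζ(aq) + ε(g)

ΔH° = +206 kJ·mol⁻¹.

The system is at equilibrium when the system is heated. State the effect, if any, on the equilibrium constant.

increases

K depends on temperature via the van 't Hoff relation. The forward reaction is endothermic, so raising T increases K.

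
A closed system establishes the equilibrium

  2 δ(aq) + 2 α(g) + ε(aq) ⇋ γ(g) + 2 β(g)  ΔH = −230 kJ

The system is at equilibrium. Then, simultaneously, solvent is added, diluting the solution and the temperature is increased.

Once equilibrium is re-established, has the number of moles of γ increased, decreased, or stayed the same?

Dilution lowers every aqueous concentration by the same factor. Δn_aq = 0 − 3 = -3, so the system shifts toward the side with more dissolved moles — to the left.
The forward reaction is exothermic. Raising T favours the endothermic direction — shift to the left.
The net shift is to the left. γ is a product, so its amount decreases.

decreases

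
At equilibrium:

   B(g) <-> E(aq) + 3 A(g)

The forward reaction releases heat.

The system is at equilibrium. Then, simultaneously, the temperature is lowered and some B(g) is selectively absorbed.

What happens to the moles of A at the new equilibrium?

The forward reaction is exothermic. Lowering T favours the exothermic direction — shift to the right.
Removing B (g), a reactant, drives the reaction to the left.
The two effects oppose each other, so the net shift — and hence the change in A — cannot be determined from the given information.

cannot be determined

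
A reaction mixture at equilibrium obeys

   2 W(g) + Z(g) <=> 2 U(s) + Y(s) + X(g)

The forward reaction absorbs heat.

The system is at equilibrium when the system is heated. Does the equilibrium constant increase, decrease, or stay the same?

K depends on temperature via the van 't Hoff relation. The forward reaction is endothermic, so raising T increases K.

increases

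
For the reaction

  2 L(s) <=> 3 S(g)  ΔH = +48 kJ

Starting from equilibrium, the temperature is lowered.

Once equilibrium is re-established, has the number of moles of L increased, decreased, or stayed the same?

increases

The forward reaction is endothermic. Lowering T favours the exothermic direction — shift to the left.
The net shift is to the left. L is a reactant, so its amount increases.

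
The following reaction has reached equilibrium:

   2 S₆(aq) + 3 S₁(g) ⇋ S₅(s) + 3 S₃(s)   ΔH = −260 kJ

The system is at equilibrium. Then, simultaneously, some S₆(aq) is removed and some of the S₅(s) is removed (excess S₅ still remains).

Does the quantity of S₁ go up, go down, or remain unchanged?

increases

Removing S₆ (aq), a reactant, drives the reaction to the left.
S₅ is a pure solid; its activity is 1 regardless of amount, so Q is unaffected — no shift from this change.
The net shift is to the left. S₁ is a reactant, so its amount increases.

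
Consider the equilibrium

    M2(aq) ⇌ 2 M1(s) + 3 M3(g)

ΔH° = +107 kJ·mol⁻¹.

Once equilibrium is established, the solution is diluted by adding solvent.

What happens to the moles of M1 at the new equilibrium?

Dilution lowers every aqueous concentration by the same factor. Δn_aq = 0 − 1 = -1, so the system shifts toward the side with more dissolved moles — to the left.
The net shift is to the left. M1 is a product, so its amount decreases.

decreases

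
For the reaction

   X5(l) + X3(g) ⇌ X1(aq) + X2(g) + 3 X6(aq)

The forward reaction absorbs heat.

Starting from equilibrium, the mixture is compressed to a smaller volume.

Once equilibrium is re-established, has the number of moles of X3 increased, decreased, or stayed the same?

Gas moles: reactants 1, products 1. Δn_gas = 0, so a volume change leaves Q equal to K — no shift from this change.
No net shift occurs, so the amount of X3 is unchanged.

unchanged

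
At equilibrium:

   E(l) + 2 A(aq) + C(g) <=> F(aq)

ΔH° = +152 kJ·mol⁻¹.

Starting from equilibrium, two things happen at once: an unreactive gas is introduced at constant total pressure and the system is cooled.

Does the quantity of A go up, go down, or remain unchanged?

Adding inert gas at constant total pressure expands the volume and lowers every reacting partial pressure. With Δn_gas = 0 − 1 = -1, Q moves away from K toward the side with fewer gas moles, so the system shifts toward the side with more gas moles — to the left.
The forward reaction is endothermic. Lowering T favours the exothermic direction — shift to the left.
The net shift is to the left. A is a reactant, so its amount increases.

increases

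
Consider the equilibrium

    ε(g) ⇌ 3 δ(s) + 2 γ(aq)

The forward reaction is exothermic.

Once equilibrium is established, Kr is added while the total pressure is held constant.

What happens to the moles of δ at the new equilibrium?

decreases

Adding inert gas at constant total pressure expands the volume and lowers every reacting partial pressure. With Δn_gas = 0 − 1 = -1, Q moves away from K toward the side with fewer gas moles, so the system shifts toward the side with more gas moles — to the left.
The net shift is to the left. δ is a product, so its amount decreases.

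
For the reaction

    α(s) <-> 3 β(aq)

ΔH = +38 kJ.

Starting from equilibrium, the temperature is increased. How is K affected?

K depends on temperature via the van 't Hoff relation. The forward reaction is endothermic, so raising T increases K.

increases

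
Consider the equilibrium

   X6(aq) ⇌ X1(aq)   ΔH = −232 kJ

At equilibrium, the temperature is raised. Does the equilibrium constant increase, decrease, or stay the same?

decreases

K depends on temperature via the van 't Hoff relation. The forward reaction is exothermic, so raising T decreases K.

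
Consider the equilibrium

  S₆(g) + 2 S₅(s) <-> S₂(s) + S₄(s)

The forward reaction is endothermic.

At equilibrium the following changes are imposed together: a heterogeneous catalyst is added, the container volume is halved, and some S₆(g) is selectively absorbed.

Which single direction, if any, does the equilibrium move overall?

A catalyst speeds both forward and reverse rates equally; it changes neither Q nor K — no shift from this change.
Gas moles: reactants 1, products 0 (Δn_gas = -1). Compression shifts the system toward the side with fewer moles of gas — to the right.
Removing S₆ (g), a reactant, drives the reaction to the left.
The individual effects push in opposite directions; without quantitative information the net direction cannot be determined.

cannot be determined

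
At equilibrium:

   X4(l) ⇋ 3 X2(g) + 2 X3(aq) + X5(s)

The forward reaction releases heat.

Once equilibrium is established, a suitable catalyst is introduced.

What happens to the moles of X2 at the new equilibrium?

unchanged

A catalyst speeds both forward and reverse rates equally; it changes neither Q nor K — no shift from this change.
No net shift occurs, so the amount of X2 is unchanged.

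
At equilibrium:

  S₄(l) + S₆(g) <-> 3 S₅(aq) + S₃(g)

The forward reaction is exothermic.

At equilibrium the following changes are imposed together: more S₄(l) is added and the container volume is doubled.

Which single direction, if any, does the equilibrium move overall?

S₄ is a pure liquid; its activity is 1 regardless of amount, so Q is unaffected — no shift from this change.
Gas moles: reactants 1, products 1. Δn_gas = 0, so a volume change leaves Q equal to K — no shift from this change.
None of the changes alters Q relative to K, so there is no net shift.

no shift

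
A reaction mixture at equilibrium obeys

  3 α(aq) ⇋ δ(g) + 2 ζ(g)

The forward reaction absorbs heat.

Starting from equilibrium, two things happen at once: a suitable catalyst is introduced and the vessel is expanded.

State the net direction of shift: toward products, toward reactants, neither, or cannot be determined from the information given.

right

A catalyst speeds both forward and reverse rates equally; it changes neither Q nor K — no shift from this change.
Gas moles: reactants 0, products 3 (Δn_gas = +3). Expansion shifts the system toward the side with more moles of gas — to the right.
Only the nonzero effect(s) matter; the net shift is to the right.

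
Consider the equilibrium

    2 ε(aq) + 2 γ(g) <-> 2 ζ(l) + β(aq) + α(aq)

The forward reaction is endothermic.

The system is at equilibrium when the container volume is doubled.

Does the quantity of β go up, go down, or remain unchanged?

Gas moles: reactants 2, products 0 (Δn_gas = -2). Expansion shifts the system toward the side with more moles of gas — to the left.
The net shift is to the left. β is a product, so its amount decreases.

decreases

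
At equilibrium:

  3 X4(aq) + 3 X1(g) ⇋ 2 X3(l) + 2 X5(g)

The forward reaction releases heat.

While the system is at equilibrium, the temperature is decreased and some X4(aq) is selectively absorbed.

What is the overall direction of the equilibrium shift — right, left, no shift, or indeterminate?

cannot be determined

The forward reaction is exothermic. Lowering T favours the exothermic direction — shift to the right.
Removing X4 (aq), a reactant, drives the reaction to the left.
The individual effects push in opposite directions; without quantitative information the net direction cannot be determined.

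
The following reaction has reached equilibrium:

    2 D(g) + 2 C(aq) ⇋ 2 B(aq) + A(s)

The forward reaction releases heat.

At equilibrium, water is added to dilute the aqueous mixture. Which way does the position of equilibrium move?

Dilution scales every aqueous concentration by the same factor. Δn_aq = 2 − 2 = 0, so Q is unchanged — no shift.

no shift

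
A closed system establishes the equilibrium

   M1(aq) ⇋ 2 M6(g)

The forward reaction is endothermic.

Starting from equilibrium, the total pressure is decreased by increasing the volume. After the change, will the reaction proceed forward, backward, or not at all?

Gas moles: reactants 0, products 2 (Δn_gas = +2). Expansion shifts the system toward the side with more moles of gas — to the right.

right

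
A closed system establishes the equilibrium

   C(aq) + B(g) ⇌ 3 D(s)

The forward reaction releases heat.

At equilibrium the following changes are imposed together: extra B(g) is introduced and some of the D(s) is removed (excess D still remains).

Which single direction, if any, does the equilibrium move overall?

Adding B (g), a reactant, drives the reaction to the right.
D is a pure solid; its activity is 1 regardless of amount, so Q is unaffected — no shift from this change.
Only the nonzero effect(s) matter; the net shift is to the right.

right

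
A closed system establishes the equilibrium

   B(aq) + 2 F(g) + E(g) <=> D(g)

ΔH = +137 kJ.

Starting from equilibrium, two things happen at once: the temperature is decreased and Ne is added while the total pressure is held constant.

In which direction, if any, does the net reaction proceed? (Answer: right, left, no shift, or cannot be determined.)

The forward reaction is endothermic. Lowering T favours the exothermic direction — shift to the left.
Adding inert gas at constant total pressure expands the volume and lowers every reacting partial pressure. With Δn_gas = 1 − 3 = -2, Q moves away from K toward the side with fewer gas moles, so the system shifts toward the side with more gas moles — to the left.
All effects act in the same direction — net shift to the left.

left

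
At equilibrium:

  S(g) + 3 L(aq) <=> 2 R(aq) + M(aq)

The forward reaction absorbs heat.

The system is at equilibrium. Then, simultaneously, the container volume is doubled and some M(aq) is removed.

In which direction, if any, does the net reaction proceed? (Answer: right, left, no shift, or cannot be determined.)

cannot be determined

Gas moles: reactants 1, products 0 (Δn_gas = -1). Expansion shifts the system toward the side with more moles of gas — to the left.
Removing M (aq), a product, drives the reaction to the right.
The individual effects push in opposite directions; without quantitative information the net direction cannot be determined.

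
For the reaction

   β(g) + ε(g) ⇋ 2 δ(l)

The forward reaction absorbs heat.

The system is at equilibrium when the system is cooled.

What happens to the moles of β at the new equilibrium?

The forward reaction is endothermic. Lowering T favours the exothermic direction — shift to the left.
The net shift is to the left. β is a reactant, so its amount increases.

increases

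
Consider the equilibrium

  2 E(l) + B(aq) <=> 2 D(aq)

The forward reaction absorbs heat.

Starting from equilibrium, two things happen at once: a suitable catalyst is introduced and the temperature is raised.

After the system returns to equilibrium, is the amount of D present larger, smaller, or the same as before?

A catalyst speeds both forward and reverse rates equally; it changes neither Q nor K — no shift from this change.
The forward reaction is endothermic. Raising T favours the endothermic direction — shift to the right.
The net shift is to the right. D is a product, so its amount increases.

increases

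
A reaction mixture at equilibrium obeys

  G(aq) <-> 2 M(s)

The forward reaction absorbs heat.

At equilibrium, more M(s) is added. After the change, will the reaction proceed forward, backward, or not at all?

M is a pure solid; its activity is 1 regardless of amount, so Q is unaffected — no shift from this change.

no shift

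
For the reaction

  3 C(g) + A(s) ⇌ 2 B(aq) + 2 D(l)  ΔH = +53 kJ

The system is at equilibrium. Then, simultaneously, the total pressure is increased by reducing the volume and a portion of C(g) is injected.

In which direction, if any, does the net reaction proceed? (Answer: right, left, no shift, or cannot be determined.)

right

Gas moles: reactants 3, products 0 (Δn_gas = -3). Compression shifts the system toward the side with fewer moles of gas — to the right.
Adding C (g), a reactant, drives the reaction to the right.
All effects act in the same direction — net shift to the right.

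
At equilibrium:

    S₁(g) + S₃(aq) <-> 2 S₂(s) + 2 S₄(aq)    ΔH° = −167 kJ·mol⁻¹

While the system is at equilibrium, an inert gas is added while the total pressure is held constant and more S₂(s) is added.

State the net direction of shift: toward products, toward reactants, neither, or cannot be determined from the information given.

left

Adding inert gas at constant total pressure expands the volume and lowers every reacting partial pressure. With Δn_gas = 0 − 1 = -1, Q moves away from K toward the side with fewer gas moles, so the system shifts toward the side with more gas moles — to the left.
S₂ is a pure solid; its activity is 1 regardless of amount, so Q is unaffected — no shift from this change.
Only the nonzero effect(s) matter; the net shift is to the left.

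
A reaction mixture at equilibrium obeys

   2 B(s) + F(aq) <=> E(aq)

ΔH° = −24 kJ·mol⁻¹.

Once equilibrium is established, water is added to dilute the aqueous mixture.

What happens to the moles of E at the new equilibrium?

unchanged

Dilution scales every aqueous concentration by the same factor. Δn_aq = 1 − 1 = 0, so Q is unchanged — no shift.
No net shift occurs, so the amount of E is unchanged.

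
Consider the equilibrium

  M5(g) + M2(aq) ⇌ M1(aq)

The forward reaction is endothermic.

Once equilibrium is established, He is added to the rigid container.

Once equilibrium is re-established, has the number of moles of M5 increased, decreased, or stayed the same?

At constant volume, adding an inert gas leaves every reacting species' partial pressure unchanged, so Q is unchanged — no shift from this change.
No net shift occurs, so the amount of M5 is unchanged.

unchanged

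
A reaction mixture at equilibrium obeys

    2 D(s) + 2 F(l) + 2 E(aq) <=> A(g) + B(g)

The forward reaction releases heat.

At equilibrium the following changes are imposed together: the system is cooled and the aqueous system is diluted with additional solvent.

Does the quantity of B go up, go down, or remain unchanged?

cannot be determined

The forward reaction is exothermic. Lowering T favours the exothermic direction — shift to the right.
Dilution lowers every aqueous concentration by the same factor. Δn_aq = 0 − 2 = -2, so the system shifts toward the side with more dissolved moles — to the left.
The two effects oppose each other, so the net shift — and hence the change in B — cannot be determined from the given information.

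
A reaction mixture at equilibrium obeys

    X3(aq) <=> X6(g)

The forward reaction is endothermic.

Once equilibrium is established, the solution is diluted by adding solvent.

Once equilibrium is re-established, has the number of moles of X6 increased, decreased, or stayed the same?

decreases

Dilution lowers every aqueous concentration by the same factor. Δn_aq = 0 − 1 = -1, so the system shifts toward the side with more dissolved moles — to the left.
The net shift is to the left. X6 is a product, so its amount decreases.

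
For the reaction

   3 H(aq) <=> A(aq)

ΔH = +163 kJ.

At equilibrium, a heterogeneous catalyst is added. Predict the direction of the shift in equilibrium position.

A catalyst speeds both forward and reverse rates equally; it changes neither Q nor K — no shift from this change.

no shift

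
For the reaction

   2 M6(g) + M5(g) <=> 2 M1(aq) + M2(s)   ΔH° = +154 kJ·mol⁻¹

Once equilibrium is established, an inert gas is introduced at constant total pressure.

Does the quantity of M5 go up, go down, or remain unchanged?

Adding inert gas at constant total pressure expands the volume and lowers every reacting partial pressure. With Δn_gas = 0 − 3 = -3, Q moves away from K toward the side with fewer gas moles, so the system shifts toward the side with more gas moles — to the left.
The net shift is to the left. M5 is a reactant, so its amount increases.

increases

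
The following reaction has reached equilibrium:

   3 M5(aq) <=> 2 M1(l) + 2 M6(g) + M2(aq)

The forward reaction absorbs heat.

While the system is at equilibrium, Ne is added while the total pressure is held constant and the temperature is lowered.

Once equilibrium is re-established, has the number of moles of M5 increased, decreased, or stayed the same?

Adding inert gas at constant total pressure expands the volume and lowers every reacting partial pressure. With Δn_gas = 2 − 0 = +2, Q moves away from K toward the side with fewer gas moles, so the system shifts toward the side with more gas moles — to the right.
The forward reaction is endothermic. Lowering T favours the exothermic direction — shift to the left.
The two effects oppose each other, so the net shift — and hence the change in M5 — cannot be determined from the given information.

cannot be determined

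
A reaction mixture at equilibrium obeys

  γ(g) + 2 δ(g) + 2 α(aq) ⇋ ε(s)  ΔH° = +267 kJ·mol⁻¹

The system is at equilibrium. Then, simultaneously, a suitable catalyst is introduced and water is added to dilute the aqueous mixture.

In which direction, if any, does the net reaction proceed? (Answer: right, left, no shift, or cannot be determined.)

A catalyst speeds both forward and reverse rates equally; it changes neither Q nor K — no shift from this change.
Dilution lowers every aqueous concentration by the same factor. Δn_aq = 0 − 2 = -2, so the system shifts toward the side with more dissolved moles — to the left.
Only the nonzero effect(s) matter; the net shift is to the left.

left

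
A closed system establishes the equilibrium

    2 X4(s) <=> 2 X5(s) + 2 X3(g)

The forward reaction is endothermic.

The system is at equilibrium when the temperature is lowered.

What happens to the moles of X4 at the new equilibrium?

The forward reaction is endothermic. Lowering T favours the exothermic direction — shift to the left.
The net shift is to the left. X4 is a reactant, so its amount increases.

increases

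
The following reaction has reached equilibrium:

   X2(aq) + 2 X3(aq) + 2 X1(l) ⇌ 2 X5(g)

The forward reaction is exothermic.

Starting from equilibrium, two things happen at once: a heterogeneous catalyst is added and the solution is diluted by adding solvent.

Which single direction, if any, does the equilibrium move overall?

A catalyst speeds both forward and reverse rates equally; it changes neither Q nor K — no shift from this change.
Dilution lowers every aqueous concentration by the same factor. Δn_aq = 0 − 3 = -3, so the system shifts toward the side with more dissolved moles — to the left.
Only the nonzero effect(s) matter; the net shift is to the left.

left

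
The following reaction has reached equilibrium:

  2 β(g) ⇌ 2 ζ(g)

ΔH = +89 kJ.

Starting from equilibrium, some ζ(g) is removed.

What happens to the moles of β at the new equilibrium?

Removing ζ (g), a product, drives the reaction to the right.
The net shift is to the right. β is a reactant, so its amount decreases.

decreases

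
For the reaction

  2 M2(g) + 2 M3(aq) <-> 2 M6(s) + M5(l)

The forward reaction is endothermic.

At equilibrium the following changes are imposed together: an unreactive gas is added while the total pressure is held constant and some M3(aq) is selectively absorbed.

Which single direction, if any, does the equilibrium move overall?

Adding inert gas at constant total pressure expands the volume and lowers every reacting partial pressure. With Δn_gas = 0 − 2 = -2, Q moves away from K toward the side with fewer gas moles, so the system shifts toward the side with more gas moles — to the left.
Removing M3 (aq), a reactant, drives the reaction to the left.
All effects act in the same direction — net shift to the left.

left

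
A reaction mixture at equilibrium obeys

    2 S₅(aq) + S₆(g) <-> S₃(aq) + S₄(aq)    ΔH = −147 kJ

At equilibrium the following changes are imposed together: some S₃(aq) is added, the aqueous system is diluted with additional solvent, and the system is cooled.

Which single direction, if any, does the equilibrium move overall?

Adding S₃ (aq), a product, drives the reaction to the left.
Dilution scales every aqueous concentration by the same factor. Δn_aq = 2 − 2 = 0, so Q is unchanged — no shift.
The forward reaction is exothermic. Lowering T favours the exothermic direction — shift to the right.
The individual effects push in opposite directions; without quantitative information the net direction cannot be determined.

cannot be determined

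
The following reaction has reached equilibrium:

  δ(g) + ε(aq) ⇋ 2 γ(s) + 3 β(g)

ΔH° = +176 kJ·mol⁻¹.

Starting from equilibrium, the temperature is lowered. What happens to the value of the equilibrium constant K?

decreases

K depends on temperature via the van 't Hoff relation. The forward reaction is endothermic, so lowering T decreases K.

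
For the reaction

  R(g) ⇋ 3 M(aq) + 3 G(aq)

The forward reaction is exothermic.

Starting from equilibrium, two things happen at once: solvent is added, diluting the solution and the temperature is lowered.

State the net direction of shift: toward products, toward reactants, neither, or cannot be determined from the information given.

Dilution lowers every aqueous concentration by the same factor. Δn_aq = 6 − 0 = +6, so the system shifts toward the side with more dissolved moles — to the right.
The forward reaction is exothermic. Lowering T favours the exothermic direction — shift to the right.
All effects act in the same direction — net shift to the right.

right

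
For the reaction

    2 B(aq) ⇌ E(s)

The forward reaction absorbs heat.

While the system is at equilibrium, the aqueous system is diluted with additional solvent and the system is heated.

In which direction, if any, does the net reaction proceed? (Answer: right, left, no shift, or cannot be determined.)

cannot be determined

Dilution lowers every aqueous concentration by the same factor. Δn_aq = 0 − 2 = -2, so the system shifts toward the side with more dissolved moles — to the left.
The forward reaction is endothermic. Raising T favours the endothermic direction — shift to the right.
The individual effects push in opposite directions; without quantitative information the net direction cannot be determined.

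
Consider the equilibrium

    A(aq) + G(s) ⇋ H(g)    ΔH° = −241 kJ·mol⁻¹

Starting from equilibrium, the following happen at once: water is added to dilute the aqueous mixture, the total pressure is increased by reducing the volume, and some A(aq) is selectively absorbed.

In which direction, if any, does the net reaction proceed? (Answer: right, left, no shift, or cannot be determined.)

left

Dilution lowers every aqueous concentration by the same factor. Δn_aq = 0 − 1 = -1, so the system shifts toward the side with more dissolved moles — to the left.
Gas moles: reactants 0, products 1 (Δn_gas = +1). Compression shifts the system toward the side with fewer moles of gas — to the left.
Removing A (aq), a reactant, drives the reaction to the left.
All effects act in the same direction — net shift to the left.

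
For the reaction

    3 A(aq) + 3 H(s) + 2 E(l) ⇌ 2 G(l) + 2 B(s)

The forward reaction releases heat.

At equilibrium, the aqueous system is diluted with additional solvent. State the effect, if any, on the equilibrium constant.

unchanged

The equilibrium constant depends only on temperature. This perturbation may move the position of equilibrium, but since T is unchanged, K itself is unchanged.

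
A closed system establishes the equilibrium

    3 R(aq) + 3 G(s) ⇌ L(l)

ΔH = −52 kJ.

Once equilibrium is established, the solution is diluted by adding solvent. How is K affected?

The equilibrium constant depends only on temperature. This perturbation may move the position of equilibrium, but since T is unchanged, K itself is unchanged.

unchanged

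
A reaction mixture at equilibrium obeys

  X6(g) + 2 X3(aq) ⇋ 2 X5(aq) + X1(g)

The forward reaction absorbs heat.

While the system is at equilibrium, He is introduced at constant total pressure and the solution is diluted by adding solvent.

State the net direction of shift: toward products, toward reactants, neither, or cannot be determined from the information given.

no shift

Adding inert gas at constant total pressure expands the volume, scaling every reacting partial pressure by the same factor. Δn_gas = 1 − 1 = 0, so Q is unchanged — no shift.
Dilution scales every aqueous concentration by the same factor. Δn_aq = 2 − 2 = 0, so Q is unchanged — no shift.
None of the changes alters Q relative to K, so there is no net shift.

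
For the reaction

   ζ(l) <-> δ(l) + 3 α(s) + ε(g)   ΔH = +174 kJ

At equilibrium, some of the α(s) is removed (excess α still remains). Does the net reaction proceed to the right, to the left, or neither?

α is a pure solid; its activity is 1 regardless of amount, so Q is unaffected — no shift from this change.

no shift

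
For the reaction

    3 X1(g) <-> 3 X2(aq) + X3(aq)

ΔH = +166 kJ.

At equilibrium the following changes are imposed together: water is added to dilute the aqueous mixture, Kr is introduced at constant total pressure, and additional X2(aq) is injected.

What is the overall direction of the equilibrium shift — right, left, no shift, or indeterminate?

cannot be determined

Dilution lowers every aqueous concentration by the same factor. Δn_aq = 4 − 0 = +4, so the system shifts toward the side with more dissolved moles — to the right.
Adding inert gas at constant total pressure expands the volume and lowers every reacting partial pressure. With Δn_gas = 0 − 3 = -3, Q moves away from K toward the side with fewer gas moles, so the system shifts toward the side with more gas moles — to the left.
Adding X2 (aq), a product, drives the reaction to the left.
The individual effects push in opposite directions; without quantitative information the net direction cannot be determined.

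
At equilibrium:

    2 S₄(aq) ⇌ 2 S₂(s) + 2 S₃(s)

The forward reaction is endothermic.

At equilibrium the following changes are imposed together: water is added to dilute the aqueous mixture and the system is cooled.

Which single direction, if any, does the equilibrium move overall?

left

Dilution lowers every aqueous concentration by the same factor. Δn_aq = 0 − 2 = -2, so the system shifts toward the side with more dissolved moles — to the left.
The forward reaction is endothermic. Lowering T favours the exothermic direction — shift to the left.
All effects act in the same direction — net shift to the left.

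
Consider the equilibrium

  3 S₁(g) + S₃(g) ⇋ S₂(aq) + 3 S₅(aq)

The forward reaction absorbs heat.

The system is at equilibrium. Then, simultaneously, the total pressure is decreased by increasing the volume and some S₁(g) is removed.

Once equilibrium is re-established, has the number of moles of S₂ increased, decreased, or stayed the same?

Gas moles: reactants 4, products 0 (Δn_gas = -4). Expansion shifts the system toward the side with more moles of gas — to the left.
Removing S₁ (g), a reactant, drives the reaction to the left.
The net shift is to the left. S₂ is a product, so its amount decreases.

decreases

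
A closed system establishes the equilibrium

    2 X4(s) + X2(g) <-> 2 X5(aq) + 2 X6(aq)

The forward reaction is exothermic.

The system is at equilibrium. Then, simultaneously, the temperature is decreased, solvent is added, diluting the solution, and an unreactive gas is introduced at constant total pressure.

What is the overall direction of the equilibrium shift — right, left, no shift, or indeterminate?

The forward reaction is exothermic. Lowering T favours the exothermic direction — shift to the right.
Dilution lowers every aqueous concentration by the same factor. Δn_aq = 4 − 0 = +4, so the system shifts toward the side with more dissolved moles — to the right.
Adding inert gas at constant total pressure expands the volume and lowers every reacting partial pressure. With Δn_gas = 0 − 1 = -1, Q moves away from K toward the side with fewer gas moles, so the system shifts toward the side with more gas moles — to the left.
The individual effects push in opposite directions; without quantitative information the net direction cannot be determined.

cannot be determined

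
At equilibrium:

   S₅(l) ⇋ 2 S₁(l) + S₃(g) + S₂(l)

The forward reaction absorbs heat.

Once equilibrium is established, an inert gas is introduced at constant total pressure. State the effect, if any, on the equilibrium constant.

The equilibrium constant depends only on temperature. This perturbation may move the position of equilibrium, but since T is unchanged, K itself is unchanged.

unchanged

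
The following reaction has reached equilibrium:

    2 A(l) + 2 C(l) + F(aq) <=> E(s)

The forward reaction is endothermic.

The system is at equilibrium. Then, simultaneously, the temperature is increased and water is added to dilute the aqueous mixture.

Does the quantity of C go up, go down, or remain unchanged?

The forward reaction is endothermic. Raising T favours the endothermic direction — shift to the right.
Dilution lowers every aqueous concentration by the same factor. Δn_aq = 0 − 1 = -1, so the system shifts toward the side with more dissolved moles — to the left.
The two effects oppose each other, so the net shift — and hence the change in C — cannot be determined from the given information.

cannot be determined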